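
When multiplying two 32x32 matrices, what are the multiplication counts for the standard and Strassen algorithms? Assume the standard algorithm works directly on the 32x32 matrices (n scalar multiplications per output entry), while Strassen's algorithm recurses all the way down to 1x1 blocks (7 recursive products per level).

Matrix multiplication for 32x32 matrices:

Standard algorithm: 32^3 = 32768 multiplications
Strassen's algorithm: 7^(log2(32)) = 7^5 = 16807 multiplications
Savings: 32768 - 16807 = 15961 multiplications

Standard: 32768 multiplications (32^3). Strassen: 16807 multiplications (7^5). Strassen reduces 8 recursive multiplications to 7 at each level.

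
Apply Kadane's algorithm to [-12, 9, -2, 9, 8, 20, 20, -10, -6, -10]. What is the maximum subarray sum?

Using Kadane's algorithm on [-12, 9, -2, 9, 8, 20, 20, -10, -6, -10]:

Scanning through the array:
Position 1 (value 9): max_ending_here = 9, max_so_far = 9
Position 2 (value -2): max_ending_here = 7, max_so_far = 9
Position 3 (value 9): max_ending_here = 16, max_so_far = 16
Position 4 (value 8): max_ending_here = 24, max_so_far = 24
Position 5 (value 20): max_ending_here = 44, max_so_far = 44
Position 6 (value 20): max_ending_here = 64, max_so_far = 64
Position 7 (value -10): max_ending_here = 54, max_so_far = 64
Position 8 (value -6): max_ending_here = 48, max_so_far = 64
Position 9 (value -10): max_ending_here = 38, max_so_far = 64

Maximum subarray: [9, -2, 9, 8, 20, 20]
Maximum sum: 64

The maximum subarray is [9, -2, 9, 8, 20, 20] with sum 64. This subarray runs from index 1 to index 6.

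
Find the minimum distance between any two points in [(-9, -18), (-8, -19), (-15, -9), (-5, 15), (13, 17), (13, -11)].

Computing all pairwise distances among 6 points:

d((-9, -18), (-8, -19)) = 1.4142 <-- minimum
d((-9, -18), (-15, -9)) = 10.8167
d((-9, -18), (-5, 15)) = 33.2415
d((-9, -18), (13, 17)) = 41.3401
d((-9, -18), (13, -11)) = 23.0868
d((-8, -19), (-15, -9)) = 12.2066
d((-8, -19), (-5, 15)) = 34.1321
d((-8, -19), (13, 17)) = 41.6773
d((-8, -19), (13, -11)) = 22.4722
d((-15, -9), (-5, 15)) = 26.0
d((-15, -9), (13, 17)) = 38.2099
d((-15, -9), (13, -11)) = 28.0713
d((-5, 15), (13, 17)) = 18.1108
d((-5, 15), (13, -11)) = 31.6228
d((13, 17), (13, -11)) = 28.0

Closest pair: (-9, -18) and (-8, -19) with distance 1.4142

The closest pair is (-9, -18) and (-8, -19) with Euclidean distance 1.4142. For 6 points, brute-force pairwise comparison is shown above. For large n, the divide-and-conquer algorithm (sort by x, recurse on halves, check the dividing strip) achieves O(n log n).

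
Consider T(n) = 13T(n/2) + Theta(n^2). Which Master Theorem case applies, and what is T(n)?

Master Theorem for T(n) = 13T(n/2) + O(n^2):

a = 13, b = 2, c = 2
log_b(a) = log_2(13) = 3.7004

Case 1: c = 2 < log_2(13) = 3.7004
T(n) = O(n^(log_2 13))

For T(n) = 13T(n/2) + O(n^2): log_2(13) = 3.7004. This is Case 1 of the Master Theorem (c < log_b(a), work dominated by leaves), giving O(n^(log_2 13)).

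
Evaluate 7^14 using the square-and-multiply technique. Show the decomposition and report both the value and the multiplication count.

Computing 7^14 by squaring (build up from 7^1; each line after the first costs one multiplication):

7^1 = 7
7^2 = (7^1)^2 = 7^2 = 49
7^3 = 7 * 7^2 = 7 * 49 = 343
7^6 = (7^3)^2 = 343^2 = 117649
7^7 = 7 * 7^6 = 7 * 117649 = 823543
7^14 = (7^7)^2 = 823543^2 = 678223072849

Result: 678223072849
Multiplications needed: 5 (5 lines after 7^1)

7^14 = 678223072849. Using exponentiation by squaring, this requires 5 multiplications. The key idea: if the exponent is even, square the half-power; if odd, multiply by the base once.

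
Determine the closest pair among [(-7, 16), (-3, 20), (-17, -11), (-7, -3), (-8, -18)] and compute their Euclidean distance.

Computing all pairwise distances among 5 points:

d((-7, 16), (-3, 20)) = 5.6569 <-- minimum
d((-7, 16), (-17, -11)) = 28.7924
d((-7, 16), (-7, -3)) = 19.0
d((-7, 16), (-8, -18)) = 34.0147
d((-3, 20), (-17, -11)) = 34.0147
d((-3, 20), (-7, -3)) = 23.3452
d((-3, 20), (-8, -18)) = 38.3275
d((-17, -11), (-7, -3)) = 12.8062
d((-17, -11), (-8, -18)) = 11.4018
d((-7, -3), (-8, -18)) = 15.0333

Closest pair: (-7, 16) and (-3, 20) with distance 5.6569

The closest pair is (-7, 16) and (-3, 20) with Euclidean distance 5.6569. For 5 points, brute-force pairwise comparison is shown above. For large n, the divide-and-conquer algorithm (sort by x, recurse on halves, check the dividing strip) achieves O(n log n).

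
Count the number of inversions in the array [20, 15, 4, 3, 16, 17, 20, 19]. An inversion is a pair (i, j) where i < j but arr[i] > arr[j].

Finding inversions in [20, 15, 4, 3, 16, 17, 20, 19]:

(0, 1): arr[0]=20 > arr[1]=15
(0, 2): arr[0]=20 > arr[2]=4
(0, 3): arr[0]=20 > arr[3]=3
(0, 4): arr[0]=20 > arr[4]=16
(0, 5): arr[0]=20 > arr[5]=17
(0, 7): arr[0]=20 > arr[7]=19
(1, 2): arr[1]=15 > arr[2]=4
(1, 3): arr[1]=15 > arr[3]=3
(2, 3): arr[2]=4 > arr[3]=3
(6, 7): arr[6]=20 > arr[7]=19

Total inversions: 10

The array has 10 inversion(s): (0,1), (0,2), (0,3), (0,4), (0,5), (0,7), (1,2), (1,3), (2,3), (6,7). Each pair (i,j) satisfies i < j and arr[i] > arr[j].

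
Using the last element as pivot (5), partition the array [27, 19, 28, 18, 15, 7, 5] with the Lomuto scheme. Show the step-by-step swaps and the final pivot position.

Lomuto partition with pivot = 5:

Initial array: [27, 19, 28, 18, 15, 7, 5]

arr[0]=27 > 5: no swap
arr[1]=19 > 5: no swap
arr[2]=28 > 5: no swap
arr[3]=18 > 5: no swap
arr[4]=15 > 5: no swap
arr[5]=7 > 5: no swap

Place pivot at position 0: [5, 19, 28, 18, 15, 7, 27]
Pivot position: 0

After partitioning with pivot 5, the array becomes [5, 19, 28, 18, 15, 7, 27]. The pivot is placed at index 0. All elements to the left of the pivot are <= 5, and all elements to the right are > 5.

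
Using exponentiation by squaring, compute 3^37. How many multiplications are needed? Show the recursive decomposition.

Computing 3^37 by squaring (build up from 3^1; each line after the first costs one multiplication):

3^1 = 3
3^2 = (3^1)^2 = 3^2 = 9
3^4 = (3^2)^2 = 9^2 = 81
3^8 = (3^4)^2 = 81^2 = 6561
3^9 = 3 * 3^8 = 3 * 6561 = 19683
3^18 = (3^9)^2 = 19683^2 = 387420489
3^36 = (3^18)^2 = 387420489^2 = 150094635296999121
3^37 = 3 * 3^36 = 3 * 150094635296999121 = 450283905890997363

Result: 450283905890997363
Multiplications needed: 7 (7 lines after 3^1)

3^37 = 450283905890997363. Using exponentiation by squaring, this requires 7 multiplications. The key idea: if the exponent is even, square the half-power; if odd, multiply by the base once.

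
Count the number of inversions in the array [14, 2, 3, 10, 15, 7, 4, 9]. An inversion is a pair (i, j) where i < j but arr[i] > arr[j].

Finding inversions in [14, 2, 3, 10, 15, 7, 4, 9]:

(0, 1): arr[0]=14 > arr[1]=2
(0, 2): arr[0]=14 > arr[2]=3
(0, 3): arr[0]=14 > arr[3]=10
(0, 5): arr[0]=14 > arr[5]=7
(0, 6): arr[0]=14 > arr[6]=4
(0, 7): arr[0]=14 > arr[7]=9
(3, 5): arr[3]=10 > arr[5]=7
(3, 6): arr[3]=10 > arr[6]=4
(3, 7): arr[3]=10 > arr[7]=9
(4, 5): arr[4]=15 > arr[5]=7
(4, 6): arr[4]=15 > arr[6]=4
(4, 7): arr[4]=15 > arr[7]=9
(5, 6): arr[5]=7 > arr[6]=4

Total inversions: 13

The array has 13 inversion(s): (0,1), (0,2), (0,3), (0,5), (0,6), (0,7), (3,5), (3,6), (3,7), (4,5), (4,6), (4,7), (5,6). Each pair (i,j) satisfies i < j and arr[i] > arr[j].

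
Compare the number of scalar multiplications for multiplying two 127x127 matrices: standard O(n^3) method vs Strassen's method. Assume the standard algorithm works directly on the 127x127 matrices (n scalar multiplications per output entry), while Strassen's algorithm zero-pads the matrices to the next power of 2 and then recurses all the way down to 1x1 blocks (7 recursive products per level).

Matrix multiplication for 127x127 matrices:

Strassen's algorithm requires power-of-2 dimensions. Pad 127x127 to 128x128 (next power of 2).

Standard algorithm: 127^3 = 2048383 multiplications
Strassen's algorithm: 7^(log2(128)) = 7^7 = 823543 multiplications
Savings: 2048383 - 823543 = 1224840 multiplications

Standard: 2048383 multiplications (127^3). Strassen: 823543 multiplications (7^7, after padding to 128x128). Strassen reduces 8 recursive multiplications to 7 at each level.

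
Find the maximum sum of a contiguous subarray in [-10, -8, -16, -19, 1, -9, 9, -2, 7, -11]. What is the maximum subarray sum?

Using Kadane's algorithm on [-10, -8, -16, -19, 1, -9, 9, -2, 7, -11]:

Scanning through the array:
Position 1 (value -8): max_ending_here = -8, max_so_far = -8
Position 2 (value -16): max_ending_here = -16, max_so_far = -8
Position 3 (value -19): max_ending_here = -19, max_so_far = -8
Position 4 (value 1): max_ending_here = 1, max_so_far = 1
Position 5 (value -9): max_ending_here = -8, max_so_far = 1
Position 6 (value 9): max_ending_here = 9, max_so_far = 9
Position 7 (value -2): max_ending_here = 7, max_so_far = 9
Position 8 (value 7): max_ending_here = 14, max_so_far = 14
Position 9 (value -11): max_ending_here = 3, max_so_far = 14

Maximum subarray: [9, -2, 7]
Maximum sum: 14

The maximum subarray is [9, -2, 7] with sum 14. This subarray runs from index 6 to index 8.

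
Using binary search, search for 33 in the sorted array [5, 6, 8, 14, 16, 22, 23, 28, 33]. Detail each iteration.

Binary search for 33 in [5, 6, 8, 14, 16, 22, 23, 28, 33]:

lo=0, hi=8, mid=4, arr[mid]=16 -> 16 < 33, search right half
lo=5, hi=8, mid=6, arr[mid]=23 -> 23 < 33, search right half
lo=7, hi=8, mid=7, arr[mid]=28 -> 28 < 33, search right half
lo=8, hi=8, mid=8, arr[mid]=33 -> Found target at index 8!

Binary search finds 33 at index 8 after 4 comparisons. The search repeatedly halves the search space by comparing with the middle element.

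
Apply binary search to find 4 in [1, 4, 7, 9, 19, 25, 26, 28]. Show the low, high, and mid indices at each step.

Binary search for 4 in [1, 4, 7, 9, 19, 25, 26, 28]:

lo=0, hi=7, mid=3, arr[mid]=9 -> 9 > 4, search left half
lo=0, hi=2, mid=1, arr[mid]=4 -> Found target at index 1!

Binary search finds 4 at index 1 after 2 comparisons. The search repeatedly halves the search space by comparing with the middle element.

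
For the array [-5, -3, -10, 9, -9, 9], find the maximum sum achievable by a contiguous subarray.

Using Kadane's algorithm on [-5, -3, -10, 9, -9, 9]:

Scanning through the array:
Position 1 (value -3): max_ending_here = -3, max_so_far = -3
Position 2 (value -10): max_ending_here = -10, max_so_far = -3
Position 3 (value 9): max_ending_here = 9, max_so_far = 9
Position 4 (value -9): max_ending_here = 0, max_so_far = 9
Position 5 (value 9): max_ending_here = 9, max_so_far = 9

Maximum subarray: [9]
Maximum sum: 9

The maximum subarray is [9] with sum 9. This subarray runs from index 3 to index 3.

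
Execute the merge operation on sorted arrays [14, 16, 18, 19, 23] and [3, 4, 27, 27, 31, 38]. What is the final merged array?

Merging process:

Compare 14 vs 3: take 3 from right. Merged: [3]
Compare 14 vs 4: take 4 from right. Merged: [3, 4]
Compare 14 vs 27: take 14 from left. Merged: [3, 4, 14]
Compare 16 vs 27: take 16 from left. Merged: [3, 4, 14, 16]
Compare 18 vs 27: take 18 from left. Merged: [3, 4, 14, 16, 18]
Compare 19 vs 27: take 19 from left. Merged: [3, 4, 14, 16, 18, 19]
Compare 23 vs 27: take 23 from left. Merged: [3, 4, 14, 16, 18, 19, 23]
Append remaining from right: [27, 27, 31, 38]. Merged: [3, 4, 14, 16, 18, 19, 23, 27, 27, 31, 38]

Final merged array: [3, 4, 14, 16, 18, 19, 23, 27, 27, 31, 38]
Total comparisons: 7

The merged array is [3, 4, 14, 16, 18, 19, 23, 27, 27, 31, 38], requiring 7 comparisons. The merge step runs in O(n) time where n is the total number of elements.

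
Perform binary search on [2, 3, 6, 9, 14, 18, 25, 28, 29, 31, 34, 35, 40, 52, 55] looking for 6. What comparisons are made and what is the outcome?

Binary search for 6 in [2, 3, 6, 9, 14, 18, 25, 28, 29, 31, 34, 35, 40, 52, 55]:

lo=0, hi=14, mid=7, arr[mid]=28 -> 28 > 6, search left half
lo=0, hi=6, mid=3, arr[mid]=9 -> 9 > 6, search left half
lo=0, hi=2, mid=1, arr[mid]=3 -> 3 < 6, search right half
lo=2, hi=2, mid=2, arr[mid]=6 -> Found target at index 2!

Binary search finds 6 at index 2 after 4 comparisons. The search repeatedly halves the search space by comparing with the middle element.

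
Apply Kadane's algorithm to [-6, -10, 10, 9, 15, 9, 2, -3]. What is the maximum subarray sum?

Using Kadane's algorithm on [-6, -10, 10, 9, 15, 9, 2, -3]:

Scanning through the array:
Position 1 (value -10): max_ending_here = -10, max_so_far = -6
Position 2 (value 10): max_ending_here = 10, max_so_far = 10
Position 3 (value 9): max_ending_here = 19, max_so_far = 19
Position 4 (value 15): max_ending_here = 34, max_so_far = 34
Position 5 (value 9): max_ending_here = 43, max_so_far = 43
Position 6 (value 2): max_ending_here = 45, max_so_far = 45
Position 7 (value -3): max_ending_here = 42, max_so_far = 45

Maximum subarray: [10, 9, 15, 9, 2]
Maximum sum: 45

The maximum subarray is [10, 9, 15, 9, 2] with sum 45. This subarray runs from index 2 to index 6.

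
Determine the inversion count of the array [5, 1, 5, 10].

Finding inversions in [5, 1, 5, 10]:

(0, 1): arr[0]=5 > arr[1]=1

Total inversions: 1

The array has 1 inversion(s): (0,1). Each pair (i,j) satisfies i < j and arr[i] > arr[j].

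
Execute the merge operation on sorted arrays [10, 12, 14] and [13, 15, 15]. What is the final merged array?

Merging process:

Compare 10 vs 13: take 10 from left. Merged: [10]
Compare 12 vs 13: take 12 from left. Merged: [10, 12]
Compare 14 vs 13: take 13 from right. Merged: [10, 12, 13]
Compare 14 vs 15: take 14 from left. Merged: [10, 12, 13, 14]
Append remaining from right: [15, 15]. Merged: [10, 12, 13, 14, 15, 15]

Final merged array: [10, 12, 13, 14, 15, 15]
Total comparisons: 4

The merged array is [10, 12, 13, 14, 15, 15], requiring 4 comparisons. The merge step runs in O(n) time where n is the total number of elements.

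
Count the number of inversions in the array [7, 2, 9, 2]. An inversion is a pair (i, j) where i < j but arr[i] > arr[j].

Finding inversions in [7, 2, 9, 2]:

(0, 1): arr[0]=7 > arr[1]=2
(0, 3): arr[0]=7 > arr[3]=2
(2, 3): arr[2]=9 > arr[3]=2

Total inversions: 3

The array has 3 inversion(s): (0,1), (0,3), (2,3). Each pair (i,j) satisfies i < j and arr[i] > arr[j].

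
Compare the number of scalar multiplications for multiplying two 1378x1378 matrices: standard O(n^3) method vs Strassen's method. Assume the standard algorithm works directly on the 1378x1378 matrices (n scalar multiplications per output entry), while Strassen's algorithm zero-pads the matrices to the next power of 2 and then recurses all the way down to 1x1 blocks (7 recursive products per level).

Matrix multiplication for 1378x1378 matrices:

Strassen's algorithm requires power-of-2 dimensions. Pad 1378x1378 to 2048x2048 (next power of 2).

Standard algorithm: 1378^3 = 2616662152 multiplications
Strassen's algorithm: 7^(log2(2048)) = 7^11 = 1977326743 multiplications
Savings: 2616662152 - 1977326743 = 639335409 multiplications

Standard: 2616662152 multiplications (1378^3). Strassen: 1977326743 multiplications (7^11, after padding to 2048x2048). Strassen reduces 8 recursive multiplications to 7 at each level.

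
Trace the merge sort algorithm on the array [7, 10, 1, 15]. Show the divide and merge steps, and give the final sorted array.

Merge sort trace:

Split: [7, 10, 1, 15] -> [7, 10] and [1, 15]
  Split: [7, 10] -> [7] and [10]
  Merge: [7] + [10] -> [7, 10]
  Split: [1, 15] -> [1] and [15]
  Merge: [1] + [15] -> [1, 15]
Merge: [7, 10] + [1, 15] -> [1, 7, 10, 15]

Final sorted array: [1, 7, 10, 15]

The merge sort proceeds by recursively splitting the array and merging sorted halves.
After all merges, the sorted array is [1, 7, 10, 15].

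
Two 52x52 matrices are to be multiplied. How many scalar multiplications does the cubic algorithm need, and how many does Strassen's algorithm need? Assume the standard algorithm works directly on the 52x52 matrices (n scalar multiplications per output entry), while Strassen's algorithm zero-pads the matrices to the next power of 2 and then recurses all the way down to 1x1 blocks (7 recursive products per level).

Matrix multiplication for 52x52 matrices:

Strassen's algorithm requires power-of-2 dimensions. Pad 52x52 to 64x64 (next power of 2).

Standard algorithm: 52^3 = 140608 multiplications
Strassen's algorithm: 7^(log2(64)) = 7^6 = 117649 multiplications
Savings: 140608 - 117649 = 22959 multiplications

Standard: 140608 multiplications (52^3). Strassen: 117649 multiplications (7^6, after padding to 64x64). Strassen reduces 8 recursive multiplications to 7 at each level.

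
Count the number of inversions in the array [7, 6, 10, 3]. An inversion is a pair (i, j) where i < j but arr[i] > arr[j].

Finding inversions in [7, 6, 10, 3]:

(0, 1): arr[0]=7 > arr[1]=6
(0, 3): arr[0]=7 > arr[3]=3
(1, 3): arr[1]=6 > arr[3]=3
(2, 3): arr[2]=10 > arr[3]=3

Total inversions: 4

The array has 4 inversion(s): (0,1), (0,3), (1,3), (2,3). Each pair (i,j) satisfies i < j and arr[i] > arr[j].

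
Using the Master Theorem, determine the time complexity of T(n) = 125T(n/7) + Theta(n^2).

Master Theorem for T(n) = 125T(n/7) + O(n^2):

a = 125, b = 7, c = 2
log_b(a) = log_7(125) = 2.4813

Case 1: c = 2 < log_7(125) = 2.4813
T(n) = O(n^(log_7 125))

For T(n) = 125T(n/7) + O(n^2): log_7(125) = 2.4813. This is Case 1 of the Master Theorem (c < log_b(a), work dominated by leaves), giving O(n^(log_7 125)).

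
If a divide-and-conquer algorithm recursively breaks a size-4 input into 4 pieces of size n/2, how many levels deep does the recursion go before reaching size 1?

For divide and conquer with division factor 2:

Problem sizes at each level:
Level 0: 4
Level 1: 2
Level 2: 1

The root is level 0 and the size-1 base case is level 2 (the tree spans levels 0 through 2, i.e. 3 levels counting the root), so the depth is the number of divisions: log_2(4) = 2

The recursion tree depth is log_2(4) = 2. At each level, the problem size is divided by 2, so it takes 2 divisions to reduce to a base case of size 1. The algorithm makes 4 recursive calls at each level.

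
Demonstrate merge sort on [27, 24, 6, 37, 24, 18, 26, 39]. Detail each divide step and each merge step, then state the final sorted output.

Merge sort trace:

Split: [27, 24, 6, 37, 24, 18, 26, 39] -> [27, 24, 6, 37] and [24, 18, 26, 39]
  Split: [27, 24, 6, 37] -> [27, 24] and [6, 37]
    Split: [27, 24] -> [27] and [24]
    Merge: [27] + [24] -> [24, 27]
    Split: [6, 37] -> [6] and [37]
    Merge: [6] + [37] -> [6, 37]
  Merge: [24, 27] + [6, 37] -> [6, 24, 27, 37]
  Split: [24, 18, 26, 39] -> [24, 18] and [26, 39]
    Split: [24, 18] -> [24] and [18]
    Merge: [24] + [18] -> [18, 24]
    Split: [26, 39] -> [26] and [39]
    Merge: [26] + [39] -> [26, 39]
  Merge: [18, 24] + [26, 39] -> [18, 24, 26, 39]
Merge: [6, 24, 27, 37] + [18, 24, 26, 39] -> [6, 18, 24, 24, 26, 27, 37, 39]

Final sorted array: [6, 18, 24, 24, 26, 27, 37, 39]

The merge sort proceeds by recursively splitting the array and merging sorted halves.
After all merges, the sorted array is [6, 18, 24, 24, 26, 27, 37, 39].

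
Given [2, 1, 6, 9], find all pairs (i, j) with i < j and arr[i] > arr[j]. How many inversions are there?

Finding inversions in [2, 1, 6, 9]:

(0, 1): arr[0]=2 > arr[1]=1

Total inversions: 1

The array has 1 inversion(s): (0,1). Each pair (i,j) satisfies i < j and arr[i] > arr[j].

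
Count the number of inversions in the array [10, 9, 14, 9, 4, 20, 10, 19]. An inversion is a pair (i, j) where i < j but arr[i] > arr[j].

Finding inversions in [10, 9, 14, 9, 4, 20, 10, 19]:

(0, 1): arr[0]=10 > arr[1]=9
(0, 3): arr[0]=10 > arr[3]=9
(0, 4): arr[0]=10 > arr[4]=4
(1, 4): arr[1]=9 > arr[4]=4
(2, 3): arr[2]=14 > arr[3]=9
(2, 4): arr[2]=14 > arr[4]=4
(2, 6): arr[2]=14 > arr[6]=10
(3, 4): arr[3]=9 > arr[4]=4
(5, 6): arr[5]=20 > arr[6]=10
(5, 7): arr[5]=20 > arr[7]=19

Total inversions: 10

The array has 10 inversion(s): (0,1), (0,3), (0,4), (1,4), (2,3), (2,4), (2,6), (3,4), (5,6), (5,7). Each pair (i,j) satisfies i < j and arr[i] > arr[j].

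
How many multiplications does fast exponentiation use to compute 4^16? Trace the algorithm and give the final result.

Computing 4^16 by squaring (build up from 4^1; each line after the first costs one multiplication):

4^1 = 4
4^2 = (4^1)^2 = 4^2 = 16
4^4 = (4^2)^2 = 16^2 = 256
4^8 = (4^4)^2 = 256^2 = 65536
4^16 = (4^8)^2 = 65536^2 = 4294967296

Result: 4294967296
Multiplications needed: 4 (4 lines after 4^1)

4^16 = 4294967296. Using exponentiation by squaring, this requires 4 multiplications. The key idea: if the exponent is even, square the half-power; if odd, multiply by the base once.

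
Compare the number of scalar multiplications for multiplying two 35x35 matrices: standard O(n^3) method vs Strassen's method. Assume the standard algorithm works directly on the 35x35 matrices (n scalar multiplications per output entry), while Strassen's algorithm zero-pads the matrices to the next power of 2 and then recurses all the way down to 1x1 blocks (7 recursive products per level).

Matrix multiplication for 35x35 matrices:

Strassen's algorithm requires power-of-2 dimensions. Pad 35x35 to 64x64 (next power of 2).

Standard algorithm: 35^3 = 42875 multiplications
Strassen's algorithm: 7^(log2(64)) = 7^6 = 117649 multiplications
Difference: 42875 - 117649 = -74774 (Strassen uses MORE here due to padding overhead — for small or just-over-power-of-2 n, padding can outweigh the per-level savings)

Standard: 42875 multiplications (35^3). Strassen: 117649 multiplications (7^6, after padding to 64x64). Strassen reduces 8 recursive multiplications to 7 at each level.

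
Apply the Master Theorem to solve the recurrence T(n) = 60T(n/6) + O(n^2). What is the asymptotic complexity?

Master Theorem for T(n) = 60T(n/6) + O(n^2):

a = 60, b = 6, c = 2
log_b(a) = log_6(60) = 2.2851

Case 1: c = 2 < log_6(60) = 2.2851
T(n) = O(n^(log_6 60))

For T(n) = 60T(n/6) + O(n^2): log_6(60) = 2.2851. This is Case 1 of the Master Theorem (c < log_b(a), work dominated by leaves), giving O(n^(log_6 60)).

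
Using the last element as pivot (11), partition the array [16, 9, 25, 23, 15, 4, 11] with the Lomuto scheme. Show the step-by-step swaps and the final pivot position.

Lomuto partition with pivot = 11:

Initial array: [16, 9, 25, 23, 15, 4, 11]

arr[0]=16 > 11: no swap
arr[1]=9 <= 11: swap with position 0, array becomes [9, 16, 25, 23, 15, 4, 11]
arr[2]=25 > 11: no swap
arr[3]=23 > 11: no swap
arr[4]=15 > 11: no swap
arr[5]=4 <= 11: swap with position 1, array becomes [9, 4, 25, 23, 15, 16, 11]

Place pivot at position 2: [9, 4, 11, 23, 15, 16, 25]
Pivot position: 2

After partitioning with pivot 11, the array becomes [9, 4, 11, 23, 15, 16, 25]. The pivot is placed at index 2. All elements to the left of the pivot are <= 11, and all elements to the right are > 11.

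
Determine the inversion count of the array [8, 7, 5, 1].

Finding inversions in [8, 7, 5, 1]:

(0, 1): arr[0]=8 > arr[1]=7
(0, 2): arr[0]=8 > arr[2]=5
(0, 3): arr[0]=8 > arr[3]=1
(1, 2): arr[1]=7 > arr[2]=5
(1, 3): arr[1]=7 > arr[3]=1
(2, 3): arr[2]=5 > arr[3]=1

Total inversions: 6

The array has 6 inversion(s): (0,1), (0,2), (0,3), (1,2), (1,3), (2,3). Each pair (i,j) satisfies i < j and arr[i] > arr[j].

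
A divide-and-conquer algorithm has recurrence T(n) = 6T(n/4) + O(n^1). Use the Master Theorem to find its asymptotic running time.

Master Theorem for T(n) = 6T(n/4) + O(n^1):

a = 6, b = 4, c = 1
log_b(a) = log_4(6) = 1.2925

Case 1: c = 1 < log_4(6) = 1.2925
T(n) = O(n^(log_4 6))

For T(n) = 6T(n/4) + O(n^1): log_4(6) = 1.2925. This is Case 1 of the Master Theorem (c < log_b(a), work dominated by leaves), giving O(n^(log_4 6)).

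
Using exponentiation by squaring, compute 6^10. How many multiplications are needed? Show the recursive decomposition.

Computing 6^10 by squaring (build up from 6^1; each line after the first costs one multiplication):

6^1 = 6
6^2 = (6^1)^2 = 6^2 = 36
6^4 = (6^2)^2 = 36^2 = 1296
6^5 = 6 * 6^4 = 6 * 1296 = 7776
6^10 = (6^5)^2 = 7776^2 = 60466176

Result: 60466176
Multiplications needed: 4 (4 lines after 6^1)

6^10 = 60466176. Using exponentiation by squaring, this requires 4 multiplications. The key idea: if the exponent is even, square the half-power; if odd, multiply by the base once.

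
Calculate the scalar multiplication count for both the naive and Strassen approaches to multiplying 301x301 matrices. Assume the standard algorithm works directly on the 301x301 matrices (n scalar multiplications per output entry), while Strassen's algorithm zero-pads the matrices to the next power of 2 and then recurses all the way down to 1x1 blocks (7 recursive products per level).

Matrix multiplication for 301x301 matrices:

Strassen's algorithm requires power-of-2 dimensions. Pad 301x301 to 512x512 (next power of 2).

Standard algorithm: 301^3 = 27270901 multiplications
Strassen's algorithm: 7^(log2(512)) = 7^9 = 40353607 multiplications
Difference: 27270901 - 40353607 = -13082706 (Strassen uses MORE here due to padding overhead — for small or just-over-power-of-2 n, padding can outweigh the per-level savings)

Standard: 27270901 multiplications (301^3). Strassen: 40353607 multiplications (7^9, after padding to 512x512). Strassen reduces 8 recursive multiplications to 7 at each level.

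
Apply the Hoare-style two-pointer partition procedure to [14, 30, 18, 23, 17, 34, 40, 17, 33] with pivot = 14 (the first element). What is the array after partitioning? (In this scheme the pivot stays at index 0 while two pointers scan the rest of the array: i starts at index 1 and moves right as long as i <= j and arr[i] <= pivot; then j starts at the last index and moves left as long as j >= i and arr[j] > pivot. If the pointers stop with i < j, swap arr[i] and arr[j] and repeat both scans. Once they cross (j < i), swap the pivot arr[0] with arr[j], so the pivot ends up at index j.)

Hoare-style two-pointer partition with pivot = 14:

Initial array: [14, 30, 18, 23, 17, 34, 40, 17, 33]

Pointers start at i = 1, j = 8.
i ends at 1, j ends at 0: the pointers have crossed (j < i), so scanning stops.

j = 0, so swapping arr[0] with arr[j] leaves the pivot at position 0: [14, 30, 18, 23, 17, 34, 40, 17, 33]
Pivot position: 0

After partitioning with pivot 14, the array becomes [14, 30, 18, 23, 17, 34, 40, 17, 33]. The pivot is placed at index 0. All elements to the left of the pivot are <= 14, and all elements to the right are > 14.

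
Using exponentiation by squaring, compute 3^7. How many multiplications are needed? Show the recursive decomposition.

Computing 3^7 by squaring (build up from 3^1; each line after the first costs one multiplication):

3^1 = 3
3^2 = (3^1)^2 = 3^2 = 9
3^3 = 3 * 3^2 = 3 * 9 = 27
3^6 = (3^3)^2 = 27^2 = 729
3^7 = 3 * 3^6 = 3 * 729 = 2187

Result: 2187
Multiplications needed: 4 (4 lines after 3^1)

3^7 = 2187. Using exponentiation by squaring, this requires 4 multiplications. The key idea: if the exponent is even, square the half-power; if odd, multiply by the base once.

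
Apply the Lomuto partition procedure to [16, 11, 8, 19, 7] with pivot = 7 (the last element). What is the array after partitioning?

Lomuto partition with pivot = 7:

Initial array: [16, 11, 8, 19, 7]

arr[0]=16 > 7: no swap
arr[1]=11 > 7: no swap
arr[2]=8 > 7: no swap
arr[3]=19 > 7: no swap

Place pivot at position 0: [7, 11, 8, 19, 16]
Pivot position: 0

After partitioning with pivot 7, the array becomes [7, 11, 8, 19, 16]. The pivot is placed at index 0. All elements to the left of the pivot are <= 7, and all elements to the right are > 7.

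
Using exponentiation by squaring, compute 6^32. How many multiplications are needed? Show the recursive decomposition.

Computing 6^32 by squaring (build up from 6^1; each line after the first costs one multiplication):

6^1 = 6
6^2 = (6^1)^2 = 6^2 = 36
6^4 = (6^2)^2 = 36^2 = 1296
6^8 = (6^4)^2 = 1296^2 = 1679616
6^16 = (6^8)^2 = 1679616^2 = 2821109907456
6^32 = (6^16)^2 = 2821109907456^2 = 7958661109946400884391936

Result: 7958661109946400884391936
Multiplications needed: 5 (5 lines after 6^1)

6^32 = 7958661109946400884391936. Using exponentiation by squaring, this requires 5 multiplications. The key idea: if the exponent is even, square the half-power; if odd, multiply by the base once.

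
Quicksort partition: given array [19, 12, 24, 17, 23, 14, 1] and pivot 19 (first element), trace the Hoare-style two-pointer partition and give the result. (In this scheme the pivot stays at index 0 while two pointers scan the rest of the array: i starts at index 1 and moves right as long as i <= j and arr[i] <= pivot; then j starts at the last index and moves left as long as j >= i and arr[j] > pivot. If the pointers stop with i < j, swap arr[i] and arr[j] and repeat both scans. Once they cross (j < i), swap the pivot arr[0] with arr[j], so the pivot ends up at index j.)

Hoare-style two-pointer partition with pivot = 19:

Initial array: [19, 12, 24, 17, 23, 14, 1]

Pointers start at i = 1, j = 6.
i stops at index 2 (arr[2]=24 > 19), j stops at index 6 (arr[6]=1 <= 19): swap arr[2] and arr[6], array becomes [19, 12, 1, 17, 23, 14, 24]
i stops at index 4 (arr[4]=23 > 19), j stops at index 5 (arr[5]=14 <= 19): swap arr[4] and arr[5], array becomes [19, 12, 1, 17, 14, 23, 24]
i ends at 5, j ends at 4: the pointers have crossed (j < i), so scanning stops.

Swap pivot arr[0] with arr[4] to place pivot at position 4: [14, 12, 1, 17, 19, 23, 24]
Pivot position: 4

After partitioning with pivot 19, the array becomes [14, 12, 1, 17, 19, 23, 24]. The pivot is placed at index 4. All elements to the left of the pivot are <= 19, and all elements to the right are > 19.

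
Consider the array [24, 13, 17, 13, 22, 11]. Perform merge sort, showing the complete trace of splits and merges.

Merge sort trace:

Split: [24, 13, 17, 13, 22, 11] -> [24, 13, 17] and [13, 22, 11]
  Split: [24, 13, 17] -> [24] and [13, 17]
    Split: [13, 17] -> [13] and [17]
    Merge: [13] + [17] -> [13, 17]
  Merge: [24] + [13, 17] -> [13, 17, 24]
  Split: [13, 22, 11] -> [13] and [22, 11]
    Split: [22, 11] -> [22] and [11]
    Merge: [22] + [11] -> [11, 22]
  Merge: [13] + [11, 22] -> [11, 13, 22]
Merge: [13, 17, 24] + [11, 13, 22] -> [11, 13, 13, 17, 22, 24]

Final sorted array: [11, 13, 13, 17, 22, 24]

The merge sort proceeds by recursively splitting the array and merging sorted halves.
After all merges, the sorted array is [11, 13, 13, 17, 22, 24].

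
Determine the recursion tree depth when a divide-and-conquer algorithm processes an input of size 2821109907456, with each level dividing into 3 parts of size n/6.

For divide and conquer with division factor 6:

Problem sizes at each level:
Level 0: 2821109907456
Level 1: 470184984576
Level 2: 78364164096
Level 3: 13060694016
Level 4: 2176782336
Level 5: 362797056
Level 6: 60466176
Level 7: 10077696
Level 8: 1679616
Level 9: 279936
Level 10: 46656
Level 11: 7776
Level 12: 1296
Level 13: 216
Level 14: 36
Level 15: 6
Level 16: 1

The root is level 0 and the size-1 base case is level 16 (the tree spans levels 0 through 16, i.e. 17 levels counting the root), so the depth is the number of divisions: log_6(2821109907456) = 16

The recursion tree depth is log_6(2821109907456) = 16. At each level, the problem size is divided by 6, so it takes 16 divisions to reduce to a base case of size 1. The algorithm makes 3 recursive calls at each level.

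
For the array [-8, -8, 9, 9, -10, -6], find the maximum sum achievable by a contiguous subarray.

Using Kadane's algorithm on [-8, -8, 9, 9, -10, -6]:

Scanning through the array:
Position 1 (value -8): max_ending_here = -8, max_so_far = -8
Position 2 (value 9): max_ending_here = 9, max_so_far = 9
Position 3 (value 9): max_ending_here = 18, max_so_far = 18
Position 4 (value -10): max_ending_here = 8, max_so_far = 18
Position 5 (value -6): max_ending_here = 2, max_so_far = 18

Maximum subarray: [9, 9]
Maximum sum: 18

The maximum subarray is [9, 9] with sum 18. This subarray runs from index 2 to index 3.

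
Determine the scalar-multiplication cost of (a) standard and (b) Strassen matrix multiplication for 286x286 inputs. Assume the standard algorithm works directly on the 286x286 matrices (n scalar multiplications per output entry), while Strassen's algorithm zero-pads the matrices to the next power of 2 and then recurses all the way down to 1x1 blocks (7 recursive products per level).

Matrix multiplication for 286x286 matrices:

Strassen's algorithm requires power-of-2 dimensions. Pad 286x286 to 512x512 (next power of 2).

Standard algorithm: 286^3 = 23393656 multiplications
Strassen's algorithm: 7^(log2(512)) = 7^9 = 40353607 multiplications
Difference: 23393656 - 40353607 = -16959951 (Strassen uses MORE here due to padding overhead — for small or just-over-power-of-2 n, padding can outweigh the per-level savings)

Standard: 23393656 multiplications (286^3). Strassen: 40353607 multiplications (7^9, after padding to 512x512). Strassen reduces 8 recursive multiplications to 7 at each level.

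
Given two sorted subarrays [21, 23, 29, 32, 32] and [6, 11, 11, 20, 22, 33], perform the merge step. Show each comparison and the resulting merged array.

Merging process:

Compare 21 vs 6: take 6 from right. Merged: [6]
Compare 21 vs 11: take 11 from right. Merged: [6, 11]
Compare 21 vs 11: take 11 from right. Merged: [6, 11, 11]
Compare 21 vs 20: take 20 from right. Merged: [6, 11, 11, 20]
Compare 21 vs 22: take 21 from left. Merged: [6, 11, 11, 20, 21]
Compare 23 vs 22: take 22 from right. Merged: [6, 11, 11, 20, 21, 22]
Compare 23 vs 33: take 23 from left. Merged: [6, 11, 11, 20, 21, 22, 23]
Compare 29 vs 33: take 29 from left. Merged: [6, 11, 11, 20, 21, 22, 23, 29]
Compare 32 vs 33: take 32 from left. Merged: [6, 11, 11, 20, 21, 22, 23, 29, 32]
Compare 32 vs 33: take 32 from left. Merged: [6, 11, 11, 20, 21, 22, 23, 29, 32, 32]
Append remaining from right: [33]. Merged: [6, 11, 11, 20, 21, 22, 23, 29, 32, 32, 33]

Final merged array: [6, 11, 11, 20, 21, 22, 23, 29, 32, 32, 33]
Total comparisons: 10

The merged array is [6, 11, 11, 20, 21, 22, 23, 29, 32, 32, 33], requiring 10 comparisons. The merge step runs in O(n) time where n is the total number of elements.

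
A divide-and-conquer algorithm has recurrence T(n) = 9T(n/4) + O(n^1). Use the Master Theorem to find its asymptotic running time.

Master Theorem for T(n) = 9T(n/4) + O(n^1):

a = 9, b = 4, c = 1
log_b(a) = log_4(9) = 1.5850

Case 1: c = 1 < log_4(9) = 1.5850
T(n) = O(n^(log_4 9))

For T(n) = 9T(n/4) + O(n^1): log_4(9) = 1.5850. This is Case 1 of the Master Theorem (c < log_b(a), work dominated by leaves), giving O(n^(log_4 9)).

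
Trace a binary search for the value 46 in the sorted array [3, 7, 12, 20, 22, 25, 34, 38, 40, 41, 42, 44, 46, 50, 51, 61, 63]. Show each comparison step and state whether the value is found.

Binary search for 46 in [3, 7, 12, 20, 22, 25, 34, 38, 40, 41, 42, 44, 46, 50, 51, 61, 63]:

lo=0, hi=16, mid=8, arr[mid]=40 -> 40 < 46, search right half
lo=9, hi=16, mid=12, arr[mid]=46 -> Found target at index 12!

Binary search finds 46 at index 12 after 2 comparisons. The search repeatedly halves the search space by comparing with the middle element.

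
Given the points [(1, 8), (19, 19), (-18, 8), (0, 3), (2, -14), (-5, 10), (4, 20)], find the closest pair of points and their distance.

Computing all pairwise distances among 7 points:

d((1, 8), (19, 19)) = 21.095
d((1, 8), (-18, 8)) = 19.0
d((1, 8), (0, 3)) = 5.099 <-- minimum
d((1, 8), (2, -14)) = 22.0227
d((1, 8), (-5, 10)) = 6.3246
d((1, 8), (4, 20)) = 12.3693
d((19, 19), (-18, 8)) = 38.6005
d((19, 19), (0, 3)) = 24.8395
d((19, 19), (2, -14)) = 37.1214
d((19, 19), (-5, 10)) = 25.632
d((19, 19), (4, 20)) = 15.0333
d((-18, 8), (0, 3)) = 18.6815
d((-18, 8), (2, -14)) = 29.7321
d((-18, 8), (-5, 10)) = 13.1529
d((-18, 8), (4, 20)) = 25.0599
d((0, 3), (2, -14)) = 17.1172
d((0, 3), (-5, 10)) = 8.6023
d((0, 3), (4, 20)) = 17.4642
d((2, -14), (-5, 10)) = 25.0
d((2, -14), (4, 20)) = 34.0588
d((-5, 10), (4, 20)) = 13.4536

Closest pair: (1, 8) and (0, 3) with distance 5.099

The closest pair is (1, 8) and (0, 3) with Euclidean distance 5.099. For 7 points, brute-force pairwise comparison is shown above. For large n, the divide-and-conquer algorithm (sort by x, recurse on halves, check the dividing strip) achieves O(n log n).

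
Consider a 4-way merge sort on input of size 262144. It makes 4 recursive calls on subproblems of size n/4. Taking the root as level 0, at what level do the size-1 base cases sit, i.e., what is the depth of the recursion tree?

For divide and conquer with division factor 4:

Problem sizes at each level:
Level 0: 262144
Level 1: 65536
Level 2: 16384
Level 3: 4096
Level 4: 1024
Level 5: 256
Level 6: 64
Level 7: 16
Level 8: 4
Level 9: 1

The root is level 0 and the size-1 base case is level 9 (the tree spans levels 0 through 9, i.e. 10 levels counting the root), so the depth is the number of divisions: log_4(262144) = 9

The recursion tree depth is log_4(262144) = 9. At each level, the problem size is divided by 4, so it takes 9 divisions to reduce to a base case of size 1. The algorithm makes 4 recursive calls at each level.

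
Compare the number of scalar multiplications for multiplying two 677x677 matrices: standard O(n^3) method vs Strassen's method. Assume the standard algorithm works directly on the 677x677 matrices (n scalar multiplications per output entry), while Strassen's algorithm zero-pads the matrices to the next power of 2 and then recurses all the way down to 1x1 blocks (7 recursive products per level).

Matrix multiplication for 677x677 matrices:

Strassen's algorithm requires power-of-2 dimensions. Pad 677x677 to 1024x1024 (next power of 2).

Standard algorithm: 677^3 = 310288733 multiplications
Strassen's algorithm: 7^(log2(1024)) = 7^10 = 282475249 multiplications
Savings: 310288733 - 282475249 = 27813484 multiplications

Standard: 310288733 multiplications (677^3). Strassen: 282475249 multiplications (7^10, after padding to 1024x1024). Strassen reduces 8 recursive multiplications to 7 at each level.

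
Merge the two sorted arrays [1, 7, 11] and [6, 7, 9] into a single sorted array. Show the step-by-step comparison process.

Merging process:

Compare 1 vs 6: take 1 from left. Merged: [1]
Compare 7 vs 6: take 6 from right. Merged: [1, 6]
Compare 7 vs 7: take 7 from left. Merged: [1, 6, 7]
Compare 11 vs 7: take 7 from right. Merged: [1, 6, 7, 7]
Compare 11 vs 9: take 9 from right. Merged: [1, 6, 7, 7, 9]
Append remaining from left: [11]. Merged: [1, 6, 7, 7, 9, 11]

Final merged array: [1, 6, 7, 7, 9, 11]
Total comparisons: 5

The merged array is [1, 6, 7, 7, 9, 11], requiring 5 comparisons. The merge step runs in O(n) time where n is the total number of elements.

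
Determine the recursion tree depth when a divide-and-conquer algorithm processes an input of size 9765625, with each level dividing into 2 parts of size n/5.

For divide and conquer with division factor 5:

Problem sizes at each level:
Level 0: 9765625
Level 1: 1953125
Level 2: 390625
Level 3: 78125
Level 4: 15625
Level 5: 3125
Level 6: 625
Level 7: 125
Level 8: 25
Level 9: 5
Level 10: 1

The root is level 0 and the size-1 base case is level 10 (the tree spans levels 0 through 10, i.e. 11 levels counting the root), so the depth is the number of divisions: log_5(9765625) = 10

The recursion tree depth is log_5(9765625) = 10. At each level, the problem size is divided by 5, so it takes 10 divisions to reduce to a base case of size 1. The algorithm makes 2 recursive calls at each level.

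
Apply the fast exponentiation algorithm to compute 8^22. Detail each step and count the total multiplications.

Computing 8^22 by squaring (build up from 8^1; each line after the first costs one multiplication):

8^1 = 8
8^2 = (8^1)^2 = 8^2 = 64
8^4 = (8^2)^2 = 64^2 = 4096
8^5 = 8 * 8^4 = 8 * 4096 = 32768
8^10 = (8^5)^2 = 32768^2 = 1073741824
8^11 = 8 * 8^10 = 8 * 1073741824 = 8589934592
8^22 = (8^11)^2 = 8589934592^2 = 73786976294838206464

Result: 73786976294838206464
Multiplications needed: 6 (6 lines after 8^1)

8^22 = 73786976294838206464. Using exponentiation by squaring, this requires 6 multiplications. The key idea: if the exponent is even, square the half-power; if odd, multiply by the base once.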